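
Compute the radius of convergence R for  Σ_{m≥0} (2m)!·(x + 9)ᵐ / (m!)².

By the ratio test, |a_{m+1}/a_m| = (2m+1)·(2m+2)/(m+1)² → 4.
The series converges when 4 · |x + 9| < 1, giving R = 1/4.

R = 1/4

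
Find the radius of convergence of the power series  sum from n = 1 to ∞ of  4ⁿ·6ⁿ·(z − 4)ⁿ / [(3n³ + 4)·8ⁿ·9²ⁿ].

Ratio test: |a_{n+1}/a_n| = [(3n³ + 4)/(3(n+1)³ + 4)] · 4·6/(8·81) → 1/27 as n → ∞.
Convergence for |z − 4| · 1/27 < 1, i.e. |z − 4| < 27. So R = 27.

R = 27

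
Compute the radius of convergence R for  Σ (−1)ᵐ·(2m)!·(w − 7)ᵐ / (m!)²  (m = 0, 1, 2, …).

By the ratio test, |a_{m+1}/a_m| = (2m+1)·(2m+2)/(m+1)² → 4.
Convergence for |w − 7| · 4 < 1, i.e. |w − 7| < 1/4. So R = 1/4.

R = 1/4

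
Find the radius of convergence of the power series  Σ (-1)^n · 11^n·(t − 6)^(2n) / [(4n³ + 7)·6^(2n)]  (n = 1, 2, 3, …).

R = 6√11/11

Apply the ratio test: |a_{n+1}| / |a_n| = [(4n³ + 7)/(4(n+1)³ + 7)] · 11/36, which tends to 11/36 as n → ∞.
Since the exponent of (t − 6) increases by 2 each term, convergence requires |t − 6|² < 36/11, hence R = 6√11/11.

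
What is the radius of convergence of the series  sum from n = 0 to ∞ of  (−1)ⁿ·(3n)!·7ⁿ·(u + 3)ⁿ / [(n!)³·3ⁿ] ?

The ratio of consecutive coefficients is (3n+1)·(3n+2)·(3n+3)/(n+1)³ · 7/3 → 63.
The series converges when 63 · |u + 3| < 1, giving R = 1/63.

R = 1/63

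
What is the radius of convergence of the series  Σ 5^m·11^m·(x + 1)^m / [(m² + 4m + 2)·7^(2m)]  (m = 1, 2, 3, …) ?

R = 49/55

Apply the ratio test: |a_{m+1}| / |a_m| = [(m² + 4m + 2)/((m+1)² + 4(m+1) + 2)] · 5·11/49, which tends to 55/49 as m → ∞.
Thus R = 1/(55/49) = 49/55.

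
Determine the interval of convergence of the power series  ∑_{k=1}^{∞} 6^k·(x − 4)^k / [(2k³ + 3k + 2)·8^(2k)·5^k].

Ratio test: |a_{k+1}/a_k| = [(2k³ + 3k + 2)/(2(k+1)³ + 3(k+1) + 2)] · 6/(64·5) → 3/160 as k → ∞.
Hence the series converges for |x − 4| < 1/(3/160) = 160/3, so the radius of convergence is 160/3.
At x = 172/3: the terms are on the order of 1/k³, so the series converges absolutely by comparison with the p-series (p = 3 > 1).
At x = -148/3: the series is dominated by a constant times Σ 1/k³, which converges (p = 3 > 1).

[-148/3, 172/3]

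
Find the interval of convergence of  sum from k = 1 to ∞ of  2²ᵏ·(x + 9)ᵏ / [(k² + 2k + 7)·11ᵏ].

The ratio of consecutive coefficients is [(k² + 2k + 7)/((k+1)² + 2(k+1) + 7)] · 4/11 → 4/11.
Convergence for |x + 9| · 4/11 < 1, i.e. |x + 9| < 11/4. So R = 11/4.
Endpoint x = -25/4: the series is dominated by a constant times Σ 1/k², which converges (p = 2 > 1).
Check x = -47/4: the series is dominated by a constant times Σ 1/k², which converges (p = 2 > 1).

[-47/4, -25/4]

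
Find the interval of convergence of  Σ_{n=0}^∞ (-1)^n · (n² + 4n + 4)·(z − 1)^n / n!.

Ratio test: |a_{n+1}/a_n| = ((n+1)² + 4(n+1) + 4)/(n² + 4n + 4) · 1/(n+1) → 0 as n → ∞.
The ratio tends to 0 regardless of z, hence R = ∞.

(−∞, ∞)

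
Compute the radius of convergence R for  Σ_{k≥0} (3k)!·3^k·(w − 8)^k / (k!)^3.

Ratio test: |a_{k+1}/a_k| = (3k+1)·(3k+2)·(3k+3)/(k+1)³ · 3 → 81 as k → ∞.
Thus R = 1/(81) = 1/81.

R = 1/81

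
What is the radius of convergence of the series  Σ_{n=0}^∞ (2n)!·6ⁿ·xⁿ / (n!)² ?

R = 1/24

Ratio test: |a_{n+1}/a_n| = (2n+1)·(2n+2)/(n+1)² · 6 → 24 as n → ∞.
The series converges when 24 · |x| < 1, giving R = 1/24.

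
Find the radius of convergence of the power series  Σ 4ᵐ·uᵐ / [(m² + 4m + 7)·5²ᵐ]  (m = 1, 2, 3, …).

R = 25/4

Apply the ratio test: |a_{m+1}| / |a_m| = [(m² + 4m + 7)/((m+1)² + 4(m+1) + 7)] · 4/25, which tends to 4/25 as m → ∞.
Thus R = 1/(4/25) = 25/4.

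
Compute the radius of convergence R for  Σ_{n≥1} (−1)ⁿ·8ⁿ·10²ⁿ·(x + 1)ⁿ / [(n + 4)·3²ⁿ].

Ratio test: |a_{n+1}/a_n| = [(n + 4)/((n+1) + 4)] · 8·100/9 → 800/9 as n → ∞.
Convergence for |x + 1| · 800/9 < 1, i.e. |x + 1| < 9/800. So R = 9/800.

R = 9/800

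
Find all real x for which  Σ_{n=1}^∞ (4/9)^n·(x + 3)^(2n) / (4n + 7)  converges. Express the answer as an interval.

By the ratio test, |a_{n+1}/a_n| = [(4n + 7)/(4(n+1) + 7)] · 4/9 → 4/9.
Writing y = (x + 3)², the series in y has radius 9/4, so |x + 3| < √(9/4) = 3/2 and R = 3/2.
When x = -3/2, the terms are asymptotic to a nonzero constant times 1/n, so the series diverges by limit comparison with Σ 1/n.
Endpoint x = -9/2: comparison with the harmonic series Σ 1/n shows the series diverges.

(-9/2, -3/2)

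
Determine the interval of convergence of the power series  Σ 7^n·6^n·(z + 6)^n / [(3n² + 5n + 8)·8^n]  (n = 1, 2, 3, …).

Apply the ratio test: |a_{n+1}| / |a_n| = [(3n² + 5n + 8)/(3(n+1)² + 5(n+1) + 8)] · 7·6/8, which tends to 21/4 as n → ∞.
Thus R = 1/(21/4) = 4/21.
At z = -122/21: the series is dominated by a constant times Σ 1/n², which converges (p = 2 > 1).
When z = -130/21, the terms are on the order of 1/n², so the series converges absolutely by comparison with the p-series (p = 2 > 1).

[-130/21, -122/21]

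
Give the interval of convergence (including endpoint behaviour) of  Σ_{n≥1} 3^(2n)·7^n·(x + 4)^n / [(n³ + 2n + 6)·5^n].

The ratio of consecutive coefficients is [(n³ + 2n + 6)/((n+1)³ + 2(n+1) + 6)] · 9·7/5 → 63/5.
Convergence for |x + 4| · 63/5 < 1, i.e. |x + 4| < 5/63. So R = 5/63.
When x = -247/63, absolute convergence follows by limit comparison with Σ 1/n³.
When x = -257/63, absolute convergence follows by limit comparison with Σ 1/n³.

[-257/63, -247/63]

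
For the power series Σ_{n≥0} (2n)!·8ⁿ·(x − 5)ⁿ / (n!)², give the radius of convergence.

R = 1/32

The ratio of consecutive coefficients is (2n+1)·(2n+2)/(n+1)² · 8 → 32.
Convergence for |x − 5| · 32 < 1, i.e. |x − 5| < 1/32. So R = 1/32.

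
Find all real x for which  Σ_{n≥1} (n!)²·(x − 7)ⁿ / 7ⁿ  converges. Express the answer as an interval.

The ratio of consecutive coefficients is (n+1)² · 1/7 → ∞.
The ratio grows without bound, so the series diverges whenever (x − 7) ≠ 0; it converges only at x = 7. R = 0.

{7}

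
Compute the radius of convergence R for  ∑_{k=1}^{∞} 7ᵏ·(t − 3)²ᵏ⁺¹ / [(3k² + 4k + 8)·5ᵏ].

Ratio test: |a_{k+1}/a_k| = [(3k² + 4k + 8)/(3(k+1)² + 4(k+1) + 8)] · 7/5 → 7/5 as k → ∞.
Writing y = (t − 3)², the series in y has radius 5/7, so |t − 3| < √(5/7) and R = √35/7.

R = √35/7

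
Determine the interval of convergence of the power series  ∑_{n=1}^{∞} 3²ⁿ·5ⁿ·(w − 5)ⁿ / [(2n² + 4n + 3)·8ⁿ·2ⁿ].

[209/45, 241/45]

The ratio of consecutive coefficients is [(2n² + 4n + 3)/(2(n+1)² + 4(n+1) + 3)] · 9·5/(8·2) → 45/16.
Convergence for |w − 5| · 45/16 < 1, i.e. |w − 5| < 16/45. So R = 16/45.
When w = 241/45, the series is dominated by a constant times Σ 1/n², which converges (p = 2 > 1).
Check w = 209/45: the terms are on the order of 1/n², so the series converges absolutely by comparison with the p-series (p = 2 > 1).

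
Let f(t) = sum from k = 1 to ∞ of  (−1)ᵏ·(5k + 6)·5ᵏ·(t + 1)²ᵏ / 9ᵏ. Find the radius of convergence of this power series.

R = 3√5/5

By the ratio test, |a_{k+1}/a_k| = [(5(k+1) + 6)/(5k + 6)] · 5/9 → 5/9.
Writing y = (t + 1)², the series in y has radius 9/5, so |t + 1| < √(9/5) and R = 3√5/5.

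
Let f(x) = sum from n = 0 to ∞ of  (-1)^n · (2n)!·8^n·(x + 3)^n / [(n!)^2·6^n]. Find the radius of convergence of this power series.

By the ratio test, |a_{n+1}/a_n| = (2n+1)·(2n+2)/(n+1)² · 8/6 → 16/3.
Convergence for |x + 3| · 16/3 < 1, i.e. |x + 3| < 3/16. So R = 3/16.

R = 3/16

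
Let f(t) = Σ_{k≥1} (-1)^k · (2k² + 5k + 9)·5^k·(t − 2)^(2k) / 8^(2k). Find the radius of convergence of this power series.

The ratio of consecutive coefficients is [(2(k+1)² + 5(k+1) + 9)/(2k² + 5k + 9)] · 5/64 → 5/64.
Writing y = (t − 2)², the series in y has radius 64/5, so |t − 2| < √(64/5) and R = 8√5/5.

R = 8√5/5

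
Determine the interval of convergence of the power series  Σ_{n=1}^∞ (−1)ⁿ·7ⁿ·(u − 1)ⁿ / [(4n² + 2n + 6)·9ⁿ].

[-2/7, 16/7]

The ratio of consecutive coefficients is [(4n² + 2n + 6)/(4(n+1)² + 2(n+1) + 6)] · 7/9 → 7/9.
Convergence for |u − 1| · 7/9 < 1, i.e. |u − 1| < 9/7. So R = 9/7.
Check u = 16/7: the terms are on the order of 1/n², so the series converges absolutely by comparison with the p-series (p = 2 > 1).
At u = -2/7: the terms are on the order of 1/n², so the series converges absolutely by comparison with the p-series (p = 2 > 1).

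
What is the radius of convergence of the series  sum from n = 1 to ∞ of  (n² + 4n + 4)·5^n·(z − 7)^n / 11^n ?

R = 11/5

Apply the ratio test: |a_{n+1}| / |a_n| = [((n+1)² + 4(n+1) + 4)/(n² + 4n + 4)] · 5/11, which tends to 5/11 as n → ∞.
Thus R = 1/(5/11) = 11/5.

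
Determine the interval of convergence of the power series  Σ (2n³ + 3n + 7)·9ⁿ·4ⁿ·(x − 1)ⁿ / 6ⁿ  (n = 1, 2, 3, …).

(5/6, 7/6)

Apply the ratio test: |a_{n+1}| / |a_n| = [(2(n+1)³ + 3(n+1) + 7)/(2n³ + 3n + 7)] · 9·4/6, which tends to 6 as n → ∞.
Thus R = 1/(6) = 1/6.
Check x = 7/6: the n-th term does not approach 0; divergence by the term test.
Check x = 5/6: the n-th term does not approach 0; divergence by the term test.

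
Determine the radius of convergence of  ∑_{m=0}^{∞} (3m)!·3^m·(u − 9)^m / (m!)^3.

R = 1/81

Ratio test: |a_{m+1}/a_m| = (3m+1)·(3m+2)·(3m+3)/(m+1)³ · 3 → 81 as m → ∞.
Hence the series converges for |u − 9| < 1/(81) = 1/81, so the radius of convergence is 1/81.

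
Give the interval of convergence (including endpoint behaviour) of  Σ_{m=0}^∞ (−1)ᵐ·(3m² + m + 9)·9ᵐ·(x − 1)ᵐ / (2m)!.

(−∞, ∞)

The ratio of consecutive coefficients is (3(m+1)² + (m+1) + 9)/(3m² + m + 9) · 9 · 1/[(2m+1)·(2m+2)] → 0.
The ratio tends to 0 regardless of x, hence R = ∞.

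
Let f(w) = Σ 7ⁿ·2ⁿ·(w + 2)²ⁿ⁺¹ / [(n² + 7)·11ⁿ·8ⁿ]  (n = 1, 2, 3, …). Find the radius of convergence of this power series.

R = 2√77/7

Ratio test: |a_{n+1}/a_n| = [(n² + 7)/((n+1)² + 7)] · 7·2/(11·8) → 7/44 as n → ∞.
Successive powers of (w + 2) differ by 2, so the series converges when |w + 2|² · 7/44 < 1, i.e. |w + 2| < √(44/7). So R = 2√77/7.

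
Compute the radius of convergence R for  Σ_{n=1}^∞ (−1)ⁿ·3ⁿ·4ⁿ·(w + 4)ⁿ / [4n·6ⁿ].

R = 1/2

Ratio test: |a_{n+1}/a_n| = [4n/4(n+1)] · 3·4/6 → 2 as n → ∞.
Convergence for |w + 4| · 2 < 1, i.e. |w + 4| < 1/2. So R = 1/2.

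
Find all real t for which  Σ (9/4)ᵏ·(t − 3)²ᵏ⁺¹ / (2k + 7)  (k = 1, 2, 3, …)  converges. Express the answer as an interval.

By the ratio test, |a_{k+1}/a_k| = [(2k + 7)/(2(k+1) + 7)] · 9/4 → 9/4.
Writing y = (t − 3)², the series in y has radius 4/9, so |t − 3| < √(4/9) = 2/3 and R = 2/3.
Check t = 11/3: the terms behave like c/k; limit comparison with the harmonic series gives divergence.
Endpoint t = 7/3: the terms behave like c/k; limit comparison with the harmonic series gives divergence.

(7/3, 11/3)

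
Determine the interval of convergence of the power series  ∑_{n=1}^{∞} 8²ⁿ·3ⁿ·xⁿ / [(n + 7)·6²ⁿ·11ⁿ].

[-33/16, 33/16)

By the ratio test, |a_{n+1}/a_n| = [(n + 7)/((n+1) + 7)] · 64·3/(36·11) → 16/33.
Convergence for |x| · 16/33 < 1, i.e. |x| < 33/16. So R = 33/16.
Check x = 33/16: the terms behave like c/n; limit comparison with the harmonic series gives divergence.
When x = -33/16, the terms alternate in sign and decrease monotonically to 0 in absolute value (size ~ c/n), so the alternating series test gives convergence.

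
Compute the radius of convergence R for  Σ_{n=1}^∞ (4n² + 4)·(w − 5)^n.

R = 1

Apply the ratio test: |a_{n+1}| / |a_n| = (4(n+1)² + 4)/(4n² + 4), which tends to 1 as n → ∞.
Convergence for |w − 5| < 1, so R = 1.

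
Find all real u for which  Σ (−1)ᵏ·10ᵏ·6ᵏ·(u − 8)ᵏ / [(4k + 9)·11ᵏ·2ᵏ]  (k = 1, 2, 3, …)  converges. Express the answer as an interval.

(229/30, 251/30]

Apply the ratio test: |a_{k+1}| / |a_k| = [(4k + 9)/(4(k+1) + 9)] · 10·6/(11·2), which tends to 30/11 as k → ∞.
Hence the series converges for |u − 8| < 1/(30/11) = 11/30, so the radius of convergence is 11/30.
At u = 251/30: convergence follows from the alternating series test (terms decrease monotonically to 0).
Endpoint u = 229/30: comparison with the harmonic series Σ 1/k shows the series diverges.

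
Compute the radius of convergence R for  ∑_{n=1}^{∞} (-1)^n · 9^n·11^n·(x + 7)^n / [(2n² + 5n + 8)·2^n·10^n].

R = 20/99

By the ratio test, |a_{n+1}/a_n| = [(2n² + 5n + 8)/(2(n+1)² + 5(n+1) + 8)] · 9·11/(2·10) → 99/20.
Convergence for |x + 7| · 99/20 < 1, i.e. |x + 7| < 20/99. So R = 20/99.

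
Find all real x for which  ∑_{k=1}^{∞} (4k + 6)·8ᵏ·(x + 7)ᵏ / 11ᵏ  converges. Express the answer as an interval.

Apply the ratio test: |a_{k+1}| / |a_k| = [(4(k+1) + 6)/(4k + 6)] · 8/11, which tends to 8/11 as k → ∞.
Convergence for |x + 7| · 8/11 < 1, i.e. |x + 7| < 11/8. So R = 11/8.
When x = -45/8, the terms do not tend to 0, so the series diverges.
Endpoint x = -67/8: the terms do not tend to 0, so the series diverges.

(-67/8, -45/8)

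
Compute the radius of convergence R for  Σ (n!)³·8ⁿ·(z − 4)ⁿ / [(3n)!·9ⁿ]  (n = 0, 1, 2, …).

R = 243/8

By the ratio test, |a_{n+1}/a_n| = (n+1)³/[(3n+1)·(3n+2)·(3n+3)] · 8/9 → 8/243.
Convergence for |z − 4| · 8/243 < 1, i.e. |z − 4| < 243/8. So R = 243/8.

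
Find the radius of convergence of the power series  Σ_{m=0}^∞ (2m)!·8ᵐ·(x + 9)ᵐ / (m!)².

The ratio of consecutive coefficients is (2m+1)·(2m+2)/(m+1)² · 8 → 32.
Convergence for |x + 9| · 32 < 1, i.e. |x + 9| < 1/32. So R = 1/32.

R = 1/32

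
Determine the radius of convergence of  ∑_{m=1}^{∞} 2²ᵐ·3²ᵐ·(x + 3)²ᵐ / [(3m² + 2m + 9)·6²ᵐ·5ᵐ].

The ratio of consecutive coefficients is [(3m² + 2m + 9)/(3(m+1)² + 2(m+1) + 9)] · 4·9/(36·5) → 1/5.
Writing y = (x + 3)², the series in y has radius 5, so |x + 3| < √(5) and R = √5.

R = √5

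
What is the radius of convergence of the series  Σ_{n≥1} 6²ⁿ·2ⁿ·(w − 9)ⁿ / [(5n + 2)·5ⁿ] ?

R = 5/72

The ratio of consecutive coefficients is [(5n + 2)/(5(n+1) + 2)] · 36·2/5 → 72/5.
Thus R = 1/(72/5) = 5/72.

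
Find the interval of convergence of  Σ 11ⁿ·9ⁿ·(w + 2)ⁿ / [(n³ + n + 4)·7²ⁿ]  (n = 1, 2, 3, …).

Ratio test: |a_{n+1}/a_n| = [(n³ + n + 4)/((n+1)³ + (n+1) + 4)] · 11·9/49 → 99/49 as n → ∞.
The series converges when 99/49 · |w + 2| < 1, giving R = 49/99.
Endpoint w = -149/99: the series is dominated by a constant times Σ 1/n³, which converges (p = 3 > 1).
When w = -247/99, the series is dominated by a constant times Σ 1/n³, which converges (p = 3 > 1).

[-247/99, -149/99]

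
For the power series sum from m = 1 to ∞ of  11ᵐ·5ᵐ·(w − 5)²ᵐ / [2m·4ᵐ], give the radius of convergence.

The ratio of consecutive coefficients is [2m/2(m+1)] · 11·5/4 → 55/4.
Successive powers of (w − 5) differ by 2, so the series converges when |w − 5|² · 55/4 < 1, i.e. |w − 5| < √(4/55). So R = 2√55/55.

R = 2√55/55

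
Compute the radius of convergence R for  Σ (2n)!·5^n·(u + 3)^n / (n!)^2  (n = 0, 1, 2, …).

R = 1/20

Apply the ratio test: |a_{n+1}| / |a_n| = (2n+1)·(2n+2)/(n+1)² · 5, which tends to 20 as n → ∞.
Convergence for |u + 3| · 20 < 1, i.e. |u + 3| < 1/20. So R = 1/20.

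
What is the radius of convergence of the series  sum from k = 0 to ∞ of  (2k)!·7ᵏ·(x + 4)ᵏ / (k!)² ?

R = 1/28

Apply the ratio test: |a_{k+1}| / |a_k| = (2k+1)·(2k+2)/(k+1)² · 7, which tends to 28 as k → ∞.
The series converges when 28 · |x + 4| < 1, giving R = 1/28.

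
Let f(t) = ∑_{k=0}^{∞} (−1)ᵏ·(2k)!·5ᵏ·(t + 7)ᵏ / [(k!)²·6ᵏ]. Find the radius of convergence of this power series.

Apply the ratio test: |a_{k+1}| / |a_k| = (2k+1)·(2k+2)/(k+1)² · 5/6, which tends to 10/3 as k → ∞.
Hence the series converges for |t + 7| < 1/(10/3) = 3/10, so the radius of convergence is 3/10.

R = 3/10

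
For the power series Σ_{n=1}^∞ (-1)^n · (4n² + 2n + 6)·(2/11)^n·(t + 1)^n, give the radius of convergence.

By the ratio test, |a_{n+1}/a_n| = [(4(n+1)² + 2(n+1) + 6)/(4n² + 2n + 6)] · 2/11 → 2/11.
The series converges when 2/11 · |t + 1| < 1, giving R = 11/2.

R = 11/2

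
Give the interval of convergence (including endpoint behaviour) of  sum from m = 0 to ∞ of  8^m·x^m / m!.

Ratio test: |a_{m+1}/a_m| = 8 · 1/(m+1) → 0 as m → ∞.
The ratio tends to 0 regardless of x, hence R = ∞.

(−∞, ∞)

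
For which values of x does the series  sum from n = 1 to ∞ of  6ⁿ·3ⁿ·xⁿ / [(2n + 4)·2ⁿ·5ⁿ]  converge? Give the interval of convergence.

By the ratio test, |a_{n+1}/a_n| = [(2n + 4)/(2(n+1) + 4)] · 6·3/(2·5) → 9/5.
The series converges when 9/5 · |x| < 1, giving R = 5/9.
Check x = 5/9: the terms behave like c/n; limit comparison with the harmonic series gives divergence.
When x = -5/9, an alternating series whose terms decrease to 0 in absolute value, so it converges by the Leibniz criterion.

[-5/9, 5/9)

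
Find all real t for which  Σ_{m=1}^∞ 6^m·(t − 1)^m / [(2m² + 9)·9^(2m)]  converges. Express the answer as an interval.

Apply the ratio test: |a_{m+1}| / |a_m| = [(2m² + 9)/(2(m+1)² + 9)] · 6/81, which tends to 2/27 as m → ∞.
The series converges when 2/27 · |t − 1| < 1, giving R = 27/2.
Endpoint t = 29/2: the terms are on the order of 1/m², so the series converges absolutely by comparison with the p-series (p = 2 > 1).
Endpoint t = -25/2: the terms are on the order of 1/m², so the series converges absolutely by comparison with the p-series (p = 2 > 1).

[-25/2, 29/2]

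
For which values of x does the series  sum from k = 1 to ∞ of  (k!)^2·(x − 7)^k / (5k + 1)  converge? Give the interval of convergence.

{7}

Ratio test: |a_{k+1}/a_k| = (k+1)² · (5k + 1)/(5(k+1) + 1) → ∞ as k → ∞.
Since the ratio → ∞, the series diverges for every x ≠ 7, and R = 0.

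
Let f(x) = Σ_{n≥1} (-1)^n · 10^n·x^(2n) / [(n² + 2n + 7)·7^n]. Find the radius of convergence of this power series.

Apply the ratio test: |a_{n+1}| / |a_n| = [(n² + 2n + 7)/((n+1)² + 2(n+1) + 7)] · 10/7, which tends to 10/7 as n → ∞.
Since the exponent of x increases by 2 each term, convergence requires |x|² < 7/10, hence R = √70/10.

R = √70/10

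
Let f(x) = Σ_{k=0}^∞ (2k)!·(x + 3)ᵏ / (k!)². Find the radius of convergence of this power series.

Apply the ratio test: |a_{k+1}| / |a_k| = (2k+1)·(2k+2)/(k+1)², which tends to 4 as k → ∞.
Thus R = 1/(4) = 1/4.

R = 1/4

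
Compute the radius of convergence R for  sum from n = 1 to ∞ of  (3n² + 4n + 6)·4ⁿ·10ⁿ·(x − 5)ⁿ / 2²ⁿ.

Ratio test: |a_{n+1}/a_n| = [(3(n+1)² + 4(n+1) + 6)/(3n² + 4n + 6)] · 4·10/4 → 10 as n → ∞.
Thus R = 1/(10) = 1/10.

R = 1/10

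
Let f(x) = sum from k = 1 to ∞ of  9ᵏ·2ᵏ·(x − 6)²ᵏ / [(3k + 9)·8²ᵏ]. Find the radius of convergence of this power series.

R = 4√2/3

The ratio of consecutive coefficients is [(3k + 9)/(3(k+1) + 9)] · 9·2/64 → 9/32.
Since the exponent of (x − 6) increases by 2 each term, convergence requires |x − 6|² < 32/9, hence R = 4√2/3.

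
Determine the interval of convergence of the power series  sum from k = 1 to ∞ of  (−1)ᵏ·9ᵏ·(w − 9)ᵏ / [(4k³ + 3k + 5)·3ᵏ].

Ratio test: |a_{k+1}/a_k| = [(4k³ + 3k + 5)/(4(k+1)³ + 3(k+1) + 5)] · 9/3 → 3 as k → ∞.
Hence the series converges for |w − 9| < 1/(3) = 1/3, so the radius of convergence is 1/3.
When w = 28/3, absolute convergence follows by limit comparison with Σ 1/k³.
At w = 26/3: the terms are on the order of 1/k³, so the series converges absolutely by comparison with the p-series (p = 3 > 1).

[26/3, 28/3]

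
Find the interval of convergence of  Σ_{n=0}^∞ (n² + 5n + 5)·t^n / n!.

Apply the ratio test: |a_{n+1}| / |a_n| = ((n+1)² + 5(n+1) + 5)/(n² + 5n + 5) · 1/(n+1), which tends to 0 as n → ∞.
The ratio tends to 0 regardless of t, hence R = ∞.

(−∞, ∞)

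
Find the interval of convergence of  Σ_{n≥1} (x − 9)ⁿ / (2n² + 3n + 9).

Apply the ratio test: |a_{n+1}| / |a_n| = (2n² + 3n + 9)/(2(n+1)² + 3(n+1) + 9), which tends to 1 as n → ∞.
Convergence for |x − 9| < 1, so R = 1.
When x = 10, the series is dominated by a constant times Σ 1/n², which converges (p = 2 > 1).
Endpoint x = 8: absolute convergence follows by limit comparison with Σ 1/n².

[8, 10]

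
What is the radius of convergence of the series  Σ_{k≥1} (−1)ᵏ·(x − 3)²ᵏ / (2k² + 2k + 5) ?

Ratio test: |a_{k+1}/a_k| = (2k² + 2k + 5)/(2(k+1)² + 2(k+1) + 5) → 1 as k → ∞.
Writing y = (x − 3)², the series in y has radius 1, so |x − 3| < √(1) = 1 and R = 1.

R = 1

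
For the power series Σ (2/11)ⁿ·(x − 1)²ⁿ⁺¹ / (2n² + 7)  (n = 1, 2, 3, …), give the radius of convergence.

R = √22/2

By the ratio test, |a_{n+1}/a_n| = [(2n² + 7)/(2(n+1)² + 7)] · 2/11 → 2/11.
Since the exponent of (x − 1) increases by 2 each term, convergence requires |x − 1|² < 11/2, hence R = √22/2.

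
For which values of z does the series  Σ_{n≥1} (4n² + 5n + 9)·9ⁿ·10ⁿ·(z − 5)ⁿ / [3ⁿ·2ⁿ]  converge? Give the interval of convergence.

By the ratio test, |a_{n+1}/a_n| = [(4(n+1)² + 5(n+1) + 9)/(4n² + 5n + 9)] · 9·10/(3·2) → 15.
Thus R = 1/(15) = 1/15.
At z = 76/15: the n-th term does not approach 0; divergence by the term test.
Endpoint z = 74/15: the terms do not tend to 0, so the series diverges.

(74/15, 76/15)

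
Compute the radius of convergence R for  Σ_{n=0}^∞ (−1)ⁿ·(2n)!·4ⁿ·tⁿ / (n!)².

Apply the ratio test: |a_{n+1}| / |a_n| = (2n+1)·(2n+2)/(n+1)² · 4, which tends to 16 as n → ∞.
Hence the series converges for |t| < 1/(16) = 1/16, so the radius of convergence is 1/16.

R = 1/16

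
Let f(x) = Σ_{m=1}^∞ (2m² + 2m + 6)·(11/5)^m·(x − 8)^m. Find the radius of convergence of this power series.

By the ratio test, |a_{m+1}/a_m| = [(2(m+1)² + 2(m+1) + 6)/(2m² + 2m + 6)] · 11/5 → 11/5.
Hence the series converges for |x − 8| < 1/(11/5) = 5/11, so the radius of convergence is 5/11.

R = 5/11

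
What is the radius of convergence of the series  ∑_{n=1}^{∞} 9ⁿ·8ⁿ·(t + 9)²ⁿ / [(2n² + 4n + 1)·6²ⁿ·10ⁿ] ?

The ratio of consecutive coefficients is [(2n² + 4n + 1)/(2(n+1)² + 4(n+1) + 1)] · 9·8/(36·10) → 1/5.
Writing y = (t + 9)², the series in y has radius 5, so |t + 9| < √(5) and R = √5.

R = √5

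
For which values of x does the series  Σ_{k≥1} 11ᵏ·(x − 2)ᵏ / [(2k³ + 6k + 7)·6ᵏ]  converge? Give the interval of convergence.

[16/11, 28/11]

By the ratio test, |a_{k+1}/a_k| = [(2k³ + 6k + 7)/(2(k+1)³ + 6(k+1) + 7)] · 11/6 → 11/6.
Thus R = 1/(11/6) = 6/11.
Endpoint x = 28/11: the series is dominated by a constant times Σ 1/k³, which converges (p = 3 > 1).
Endpoint x = 16/11: the series is dominated by a constant times Σ 1/k³, which converges (p = 3 > 1).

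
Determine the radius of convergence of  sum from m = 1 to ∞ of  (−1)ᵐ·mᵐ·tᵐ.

R = 0

Root test: |a_m|^(1/m) = m → ∞.
Since the m-th root of |a_m| is unbounded, the series converges only at t = 0; R = 0.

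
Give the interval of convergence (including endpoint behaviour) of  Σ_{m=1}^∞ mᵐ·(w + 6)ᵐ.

Root test: |a_m|^(1/m) = m → ∞.
The root grows without bound, so R = 0 (convergence only at w = -6).

{-6}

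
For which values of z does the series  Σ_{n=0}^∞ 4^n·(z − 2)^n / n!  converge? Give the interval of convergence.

(−∞, ∞)

Ratio test: |a_{n+1}/a_n| = 4 · 1/(n+1) → 0 as n → ∞.
The ratio tends to 0 regardless of z, hence R = ∞.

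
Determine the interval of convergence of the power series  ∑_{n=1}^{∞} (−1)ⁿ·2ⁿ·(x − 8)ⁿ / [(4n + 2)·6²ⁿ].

(-10, 26]

By the ratio test, |a_{n+1}/a_n| = [(4n + 2)/(4(n+1) + 2)] · 2/36 → 1/18.
Hence the series converges for |x − 8| < 1/(1/18) = 18, so the radius of convergence is 18.
Check x = 26: an alternating series whose terms decrease to 0 in absolute value, so it converges by the Leibniz criterion.
When x = -10, comparison with the harmonic series Σ 1/n shows the series diverges.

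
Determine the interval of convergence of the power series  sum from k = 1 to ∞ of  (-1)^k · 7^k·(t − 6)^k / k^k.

(−∞, ∞)

By the Cauchy root test, |a_k|^(1/k) = 7/k → 0.
The limit is 0 for every t, so R = ∞.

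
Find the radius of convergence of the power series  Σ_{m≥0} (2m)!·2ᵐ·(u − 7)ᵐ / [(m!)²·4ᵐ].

R = 1/2

Apply the ratio test: |a_{m+1}| / |a_m| = (2m+1)·(2m+2)/(m+1)² · 2/4, which tends to 2 as m → ∞.
The series converges when 2 · |u − 7| < 1, giving R = 1/2.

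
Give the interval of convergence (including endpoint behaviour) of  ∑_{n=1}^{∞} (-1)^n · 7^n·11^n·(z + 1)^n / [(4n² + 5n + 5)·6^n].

[-83/77, -71/77]

Ratio test: |a_{n+1}/a_n| = [(4n² + 5n + 5)/(4(n+1)² + 5(n+1) + 5)] · 7·11/6 → 77/6 as n → ∞.
The series converges when 77/6 · |z + 1| < 1, giving R = 6/77.
Check z = -71/77: the series is dominated by a constant times Σ 1/n², which converges (p = 2 > 1).
When z = -83/77, absolute convergence follows by limit comparison with Σ 1/n².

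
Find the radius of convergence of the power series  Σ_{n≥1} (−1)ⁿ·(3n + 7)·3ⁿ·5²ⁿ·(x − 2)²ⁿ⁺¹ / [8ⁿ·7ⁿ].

The ratio of consecutive coefficients is [(3(n+1) + 7)/(3n + 7)] · 3·25/(8·7) → 75/56.
Successive powers of (x − 2) differ by 2, so the series converges when |x − 2|² · 75/56 < 1, i.e. |x − 2| < √(56/75). So R = 2√42/15.

R = 2√42/15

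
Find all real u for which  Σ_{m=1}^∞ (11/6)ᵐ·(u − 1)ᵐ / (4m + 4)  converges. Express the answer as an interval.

Apply the ratio test: |a_{m+1}| / |a_m| = [(4m + 4)/(4(m+1) + 4)] · 11/6, which tends to 11/6 as m → ∞.
Thus R = 1/(11/6) = 6/11.
When u = 17/11, the terms behave like c/m; limit comparison with the harmonic series gives divergence.
At u = 5/11: the terms alternate in sign and decrease monotonically to 0 in absolute value (size ~ c/m), so the alternating series test gives convergence.

[5/11, 17/11)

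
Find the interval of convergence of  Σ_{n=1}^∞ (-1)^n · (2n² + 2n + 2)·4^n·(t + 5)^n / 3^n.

The ratio of consecutive coefficients is [(2(n+1)² + 2(n+1) + 2)/(2n² + 2n + 2)] · 4/3 → 4/3.
Convergence for |t + 5| · 4/3 < 1, i.e. |t + 5| < 3/4. So R = 3/4.
When t = -17/4, the terms do not tend to 0, so the series diverges.
Endpoint t = -23/4: the terms have absolute value of order n², which does not tend to 0, so the series diverges by the divergence test.

(-23/4, -17/4)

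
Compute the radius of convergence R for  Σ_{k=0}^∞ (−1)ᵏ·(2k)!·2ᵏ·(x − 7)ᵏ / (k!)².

R = 1/8

By the ratio test, |a_{k+1}/a_k| = (2k+1)·(2k+2)/(k+1)² · 2 → 8.
Thus R = 1/(8) = 1/8.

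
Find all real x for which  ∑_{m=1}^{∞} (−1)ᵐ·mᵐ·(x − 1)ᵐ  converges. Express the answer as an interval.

{1}

By the Cauchy root test, |a_m|^(1/m) = m → ∞.
Since the m-th root of |a_m| is unbounded, the series converges only at x = 1; R = 0.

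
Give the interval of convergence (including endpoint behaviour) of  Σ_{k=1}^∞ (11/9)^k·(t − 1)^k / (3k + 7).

The ratio of consecutive coefficients is [(3k + 7)/(3(k+1) + 7)] · 11/9 → 11/9.
Convergence for |t − 1| · 11/9 < 1, i.e. |t − 1| < 9/11. So R = 9/11.
Check t = 20/11: the terms behave like c/k; limit comparison with the harmonic series gives divergence.
When t = 2/11, convergence follows from the alternating series test (terms decrease monotonically to 0).

[2/11, 20/11)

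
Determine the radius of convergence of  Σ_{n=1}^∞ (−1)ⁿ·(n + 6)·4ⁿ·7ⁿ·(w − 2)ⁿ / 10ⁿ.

The ratio of consecutive coefficients is [((n+1) + 6)/(n + 6)] · 4·7/10 → 14/5.
Convergence for |w − 2| · 14/5 < 1, i.e. |w − 2| < 5/14. So R = 5/14.

R = 5/14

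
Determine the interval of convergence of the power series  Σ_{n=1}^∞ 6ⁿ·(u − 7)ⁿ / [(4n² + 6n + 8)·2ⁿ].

Apply the ratio test: |a_{n+1}| / |a_n| = [(4n² + 6n + 8)/(4(n+1)² + 6(n+1) + 8)] · 6/2, which tends to 3 as n → ∞.
Hence the series converges for |u − 7| < 1/(3) = 1/3, so the radius of convergence is 1/3.
At u = 22/3: the series is dominated by a constant times Σ 1/n², which converges (p = 2 > 1).
Endpoint u = 20/3: the series is dominated by a constant times Σ 1/n², which converges (p = 2 > 1).

[20/3, 22/3]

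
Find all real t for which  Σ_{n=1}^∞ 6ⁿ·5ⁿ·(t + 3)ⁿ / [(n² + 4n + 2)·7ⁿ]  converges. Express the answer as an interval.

[-97/30, -83/30]

By the ratio test, |a_{n+1}/a_n| = [(n² + 4n + 2)/((n+1)² + 4(n+1) + 2)] · 6·5/7 → 30/7.
Hence the series converges for |t + 3| < 1/(30/7) = 7/30, so the radius of convergence is 7/30.
When t = -83/30, the series is dominated by a constant times Σ 1/n², which converges (p = 2 > 1).
When t = -97/30, the series is dominated by a constant times Σ 1/n², which converges (p = 2 > 1).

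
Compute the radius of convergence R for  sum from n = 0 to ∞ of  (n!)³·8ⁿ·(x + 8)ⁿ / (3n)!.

The ratio of consecutive coefficients is (n+1)³/[(3n+1)·(3n+2)·(3n+3)] · 8 → 8/27.
The series converges when 8/27 · |x + 8| < 1, giving R = 27/8.

R = 27/8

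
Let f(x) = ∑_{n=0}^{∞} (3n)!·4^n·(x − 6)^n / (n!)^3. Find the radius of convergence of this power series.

R = 1/108

The ratio of consecutive coefficients is (3n+1)·(3n+2)·(3n+3)/(n+1)³ · 4 → 108.
Thus R = 1/(108) = 1/108.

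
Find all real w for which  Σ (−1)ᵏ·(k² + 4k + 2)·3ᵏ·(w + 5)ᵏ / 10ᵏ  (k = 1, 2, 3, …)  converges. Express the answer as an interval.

(-25/3, -5/3)

Ratio test: |a_{k+1}/a_k| = [((k+1)² + 4(k+1) + 2)/(k² + 4k + 2)] · 3/10 → 3/10 as k → ∞.
Hence the series converges for |w + 5| < 1/(3/10) = 10/3, so the radius of convergence is 10/3.
Check w = -5/3: the terms have absolute value of order k², which does not tend to 0, so the series diverges by the divergence test.
Endpoint w = -25/3: the terms have absolute value of order k², which does not tend to 0, so the series diverges by the divergence test.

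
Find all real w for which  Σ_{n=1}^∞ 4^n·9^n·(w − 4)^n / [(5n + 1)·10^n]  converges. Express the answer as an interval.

Apply the ratio test: |a_{n+1}| / |a_n| = [(5n + 1)/(5(n+1) + 1)] · 4·9/10, which tends to 18/5 as n → ∞.
Thus R = 1/(18/5) = 5/18.
When w = 77/18, the terms are asymptotic to a nonzero constant times 1/n, so the series diverges by limit comparison with Σ 1/n.
Check w = 67/18: the terms alternate in sign and decrease monotonically to 0 in absolute value (size ~ c/n), so the alternating series test gives convergence.

[67/18, 77/18)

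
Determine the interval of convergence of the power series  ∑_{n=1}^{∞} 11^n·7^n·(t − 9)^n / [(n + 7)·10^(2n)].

[593/77, 793/77)

By the ratio test, |a_{n+1}/a_n| = [(n + 7)/((n+1) + 7)] · 11·7/100 → 77/100.
Convergence for |t − 9| · 77/100 < 1, i.e. |t − 9| < 100/77. So R = 100/77.
At t = 793/77: the terms are asymptotic to a nonzero constant times 1/n, so the series diverges by limit comparison with Σ 1/n.
At t = 593/77: an alternating series whose terms decrease to 0 in absolute value, so it converges by the Leibniz criterion.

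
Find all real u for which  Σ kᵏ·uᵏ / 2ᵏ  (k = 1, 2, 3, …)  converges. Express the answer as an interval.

{0}

Applying the root test, |a_k|^(1/k) = k/2 → ∞.
Since the k-th root of |a_k| is unbounded, the series converges only at u = 0; R = 0.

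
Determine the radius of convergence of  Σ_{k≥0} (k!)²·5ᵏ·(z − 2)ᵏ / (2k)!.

Apply the ratio test: |a_{k+1}| / |a_k| = (k+1)²/[(2k+1)·(2k+2)] · 5, which tends to 5/4 as k → ∞.
Convergence for |z − 2| · 5/4 < 1, i.e. |z − 2| < 4/5. So R = 4/5.

R = 4/5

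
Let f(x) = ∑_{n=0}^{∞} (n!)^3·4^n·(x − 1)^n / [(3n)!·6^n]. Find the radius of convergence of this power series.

R = 81/2

Apply the ratio test: |a_{n+1}| / |a_n| = (n+1)³/[(3n+1)·(3n+2)·(3n+3)] · 4/6, which tends to 2/81 as n → ∞.
Thus R = 1/(2/81) = 81/2.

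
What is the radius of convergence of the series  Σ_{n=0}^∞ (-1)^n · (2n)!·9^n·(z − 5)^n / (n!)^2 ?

By the ratio test, |a_{n+1}/a_n| = (2n+1)·(2n+2)/(n+1)² · 9 → 36.
Hence the series converges for |z − 5| < 1/(36) = 1/36, so the radius of convergence is 1/36.

R = 1/36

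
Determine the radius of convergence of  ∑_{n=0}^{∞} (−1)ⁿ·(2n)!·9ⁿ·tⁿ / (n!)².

Apply the ratio test: |a_{n+1}| / |a_n| = (2n+1)·(2n+2)/(n+1)² · 9, which tends to 36 as n → ∞.
The series converges when 36 · |t| < 1, giving R = 1/36.

R = 1/36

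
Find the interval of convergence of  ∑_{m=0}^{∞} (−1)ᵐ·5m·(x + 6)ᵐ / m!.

By the ratio test, |a_{m+1}/a_m| = 5(m+1)/5m · 1/(m+1) → 0.
The ratio tends to 0 regardless of x, hence R = ∞.

(−∞, ∞)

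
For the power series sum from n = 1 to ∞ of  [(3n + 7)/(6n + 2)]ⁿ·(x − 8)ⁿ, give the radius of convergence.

By the Cauchy root test, |a_n|^(1/n) = (3n + 7)/(6n + 2) → 1/2.
The series converges when 1/2 · |x − 8| < 1, giving R = 2.

R = 2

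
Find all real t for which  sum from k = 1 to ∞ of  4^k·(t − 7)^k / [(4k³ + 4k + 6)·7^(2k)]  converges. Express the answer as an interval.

[-21/4, 77/4]

Apply the ratio test: |a_{k+1}| / |a_k| = [(4k³ + 4k + 6)/(4(k+1)³ + 4(k+1) + 6)] · 4/49, which tends to 4/49 as k → ∞.
Hence the series converges for |t − 7| < 1/(4/49) = 49/4, so the radius of convergence is 49/4.
When t = 77/4, the terms are on the order of 1/k³, so the series converges absolutely by comparison with the p-series (p = 3 > 1).
Check t = -21/4: the terms are on the order of 1/k³, so the series converges absolutely by comparison with the p-series (p = 3 > 1).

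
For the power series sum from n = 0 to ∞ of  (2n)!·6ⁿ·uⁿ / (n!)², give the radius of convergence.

R = 1/24

The ratio of consecutive coefficients is (2n+1)·(2n+2)/(n+1)² · 6 → 24.
The series converges when 24 · |u| < 1, giving R = 1/24.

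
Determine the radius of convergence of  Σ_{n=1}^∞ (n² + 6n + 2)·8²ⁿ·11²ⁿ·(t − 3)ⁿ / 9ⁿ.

R = 9/7744

By the ratio test, |a_{n+1}/a_n| = [((n+1)² + 6(n+1) + 2)/(n² + 6n + 2)] · 64·121/9 → 7744/9.
Convergence for |t − 3| · 7744/9 < 1, i.e. |t − 3| < 9/7744. So R = 9/7744.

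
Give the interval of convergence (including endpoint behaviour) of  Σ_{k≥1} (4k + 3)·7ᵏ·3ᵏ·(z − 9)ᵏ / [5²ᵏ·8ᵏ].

(-11/21, 389/21)

Apply the ratio test: |a_{k+1}| / |a_k| = [(4(k+1) + 3)/(4k + 3)] · 7·3/(25·8), which tends to 21/200 as k → ∞.
Hence the series converges for |z − 9| < 1/(21/200) = 200/21, so the radius of convergence is 200/21.
Check z = 389/21: the k-th term does not approach 0; divergence by the term test.
When z = -11/21, the terms do not tend to 0, so the series diverges.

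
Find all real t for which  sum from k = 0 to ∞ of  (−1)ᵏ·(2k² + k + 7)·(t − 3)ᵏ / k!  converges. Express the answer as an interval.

The ratio of consecutive coefficients is (2(k+1)² + (k+1) + 7)/(2k² + k + 7) · 1/(k+1) → 0.
The limit is 0, so the series converges for all t; R = ∞.

(−∞, ∞)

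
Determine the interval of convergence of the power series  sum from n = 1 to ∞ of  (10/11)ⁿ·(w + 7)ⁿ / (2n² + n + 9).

[-81/10, -59/10]

The ratio of consecutive coefficients is [(2n² + n + 9)/(2(n+1)² + (n+1) + 9)] · 10/11 → 10/11.
Thus R = 1/(10/11) = 11/10.
Endpoint w = -59/10: the series is dominated by a constant times Σ 1/n², which converges (p = 2 > 1).
Check w = -81/10: the terms are on the order of 1/n², so the series converges absolutely by comparison with the p-series (p = 2 > 1).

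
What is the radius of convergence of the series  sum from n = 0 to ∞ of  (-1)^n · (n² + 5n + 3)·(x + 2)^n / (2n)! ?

R = ∞

By the ratio test, |a_{n+1}/a_n| = ((n+1)² + 5(n+1) + 3)/(n² + 5n + 3) · 1/[(2n+1)·(2n+2)] → 0.
Since the limit is 0 < 1 for every x, the series converges on all of ℝ and R = ∞.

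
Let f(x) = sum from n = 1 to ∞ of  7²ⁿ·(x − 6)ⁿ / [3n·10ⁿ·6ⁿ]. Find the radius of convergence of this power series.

Ratio test: |a_{n+1}/a_n| = [3n/3(n+1)] · 49/(10·6) → 49/60 as n → ∞.
Hence the series converges for |x − 6| < 1/(49/60) = 60/49, so the radius of convergence is 60/49.

R = 60/49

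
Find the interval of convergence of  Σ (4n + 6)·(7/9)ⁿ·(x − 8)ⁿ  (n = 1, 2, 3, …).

By the ratio test, |a_{n+1}/a_n| = [(4(n+1) + 6)/(4n + 6)] · 7/9 → 7/9.
The series converges when 7/9 · |x − 8| < 1, giving R = 9/7.
Check x = 65/7: the n-th term does not approach 0; divergence by the term test.
Check x = 47/7: the n-th term does not approach 0; divergence by the term test.

(47/7, 65/7)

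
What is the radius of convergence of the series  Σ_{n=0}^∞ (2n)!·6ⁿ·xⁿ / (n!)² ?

R = 1/24

Apply the ratio test: |a_{n+1}| / |a_n| = (2n+1)·(2n+2)/(n+1)² · 6, which tends to 24 as n → ∞.
The series converges when 24 · |x| < 1, giving R = 1/24.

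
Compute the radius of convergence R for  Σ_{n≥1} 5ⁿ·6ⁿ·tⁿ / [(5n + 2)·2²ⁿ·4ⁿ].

R = 8/15

Ratio test: |a_{n+1}/a_n| = [(5n + 2)/(5(n+1) + 2)] · 5·6/(4·4) → 15/8 as n → ∞.
Thus R = 1/(15/8) = 8/15.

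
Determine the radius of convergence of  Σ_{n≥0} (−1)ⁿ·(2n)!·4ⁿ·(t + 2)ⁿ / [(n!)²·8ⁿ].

R = 1/2

By the ratio test, |a_{n+1}/a_n| = (2n+1)·(2n+2)/(n+1)² · 4/8 → 2.
Thus R = 1/(2) = 1/2.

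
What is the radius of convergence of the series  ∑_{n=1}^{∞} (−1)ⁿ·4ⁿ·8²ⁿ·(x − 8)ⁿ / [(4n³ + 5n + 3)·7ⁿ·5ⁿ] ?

Apply the ratio test: |a_{n+1}| / |a_n| = [(4n³ + 5n + 3)/(4(n+1)³ + 5(n+1) + 3)] · 4·64/(7·5), which tends to 256/35 as n → ∞.
Convergence for |x − 8| · 256/35 < 1, i.e. |x − 8| < 35/256. So R = 35/256.

R = 35/256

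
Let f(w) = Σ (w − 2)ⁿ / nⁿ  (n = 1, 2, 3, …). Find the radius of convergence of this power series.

By the Cauchy root test, |a_n|^(1/n) = 1/n → 0.
The limit is 0 for every w, so R = ∞.

R = ∞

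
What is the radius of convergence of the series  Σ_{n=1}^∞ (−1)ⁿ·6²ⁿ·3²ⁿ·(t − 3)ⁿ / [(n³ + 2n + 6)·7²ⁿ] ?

R = 49/324

By the ratio test, |a_{n+1}/a_n| = [(n³ + 2n + 6)/((n+1)³ + 2(n+1) + 6)] · 36·9/49 → 324/49.
Hence the series converges for |t − 3| < 1/(324/49) = 49/324, so the radius of convergence is 49/324.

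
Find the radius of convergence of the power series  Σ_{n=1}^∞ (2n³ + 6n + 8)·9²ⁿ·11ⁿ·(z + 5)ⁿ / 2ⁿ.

Ratio test: |a_{n+1}/a_n| = [(2(n+1)³ + 6(n+1) + 8)/(2n³ + 6n + 8)] · 81·11/2 → 891/2 as n → ∞.
Convergence for |z + 5| · 891/2 < 1, i.e. |z + 5| < 2/891. So R = 2/891.

R = 2/891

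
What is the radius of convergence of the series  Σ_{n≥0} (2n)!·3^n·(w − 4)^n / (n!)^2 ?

R = 1/12

By the ratio test, |a_{n+1}/a_n| = (2n+1)·(2n+2)/(n+1)² · 3 → 12.
Convergence for |w − 4| · 12 < 1, i.e. |w − 4| < 1/12. So R = 1/12.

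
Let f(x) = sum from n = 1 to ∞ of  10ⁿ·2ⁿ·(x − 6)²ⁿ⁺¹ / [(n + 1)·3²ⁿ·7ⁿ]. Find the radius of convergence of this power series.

R = 3√35/10

By the ratio test, |a_{n+1}/a_n| = [(n + 1)/((n+1) + 1)] · 10·2/(9·7) → 20/63.
Writing y = (x − 6)², the series in y has radius 63/20, so |x − 6| < √(63/20) and R = 3√35/10.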